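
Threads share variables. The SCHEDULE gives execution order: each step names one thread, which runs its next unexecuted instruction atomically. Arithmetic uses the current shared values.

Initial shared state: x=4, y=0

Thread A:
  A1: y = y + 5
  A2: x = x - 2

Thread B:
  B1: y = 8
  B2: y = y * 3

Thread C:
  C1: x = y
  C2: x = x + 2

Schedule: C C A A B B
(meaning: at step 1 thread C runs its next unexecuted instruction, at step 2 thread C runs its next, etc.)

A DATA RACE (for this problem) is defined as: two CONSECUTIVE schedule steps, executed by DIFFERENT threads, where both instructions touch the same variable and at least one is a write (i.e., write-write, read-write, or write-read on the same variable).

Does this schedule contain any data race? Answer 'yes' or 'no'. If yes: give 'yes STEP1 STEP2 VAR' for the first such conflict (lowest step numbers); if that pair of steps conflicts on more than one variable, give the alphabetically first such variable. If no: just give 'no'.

Steps 1,2: same thread (C). No race.
Steps 2,3: C(r=x,w=x) vs A(r=y,w=y). No conflict.
Steps 3,4: same thread (A). No race.
Steps 4,5: A(r=x,w=x) vs B(r=-,w=y). No conflict.
Steps 5,6: same thread (B). No race.

Answer: no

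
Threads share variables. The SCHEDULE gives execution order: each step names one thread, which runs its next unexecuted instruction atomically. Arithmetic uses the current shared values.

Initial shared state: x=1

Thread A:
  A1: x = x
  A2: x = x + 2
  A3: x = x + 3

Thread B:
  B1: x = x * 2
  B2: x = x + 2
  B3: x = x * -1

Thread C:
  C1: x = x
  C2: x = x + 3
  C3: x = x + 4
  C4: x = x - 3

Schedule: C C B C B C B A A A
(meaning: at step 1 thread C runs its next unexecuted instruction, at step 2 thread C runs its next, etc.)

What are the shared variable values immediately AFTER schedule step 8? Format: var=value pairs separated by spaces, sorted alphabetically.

Step 1: thread C executes C1 (x = x). Shared: x=1. PCs: A@0 B@0 C@1
Step 2: thread C executes C2 (x = x + 3). Shared: x=4. PCs: A@0 B@0 C@2
Step 3: thread B executes B1 (x = x * 2). Shared: x=8. PCs: A@0 B@1 C@2
Step 4: thread C executes C3 (x = x + 4). Shared: x=12. PCs: A@0 B@1 C@3
Step 5: thread B executes B2 (x = x + 2). Shared: x=14. PCs: A@0 B@2 C@3
Step 6: thread C executes C4 (x = x - 3). Shared: x=11. PCs: A@0 B@2 C@4
Step 7: thread B executes B3 (x = x * -1). Shared: x=-11. PCs: A@0 B@3 C@4
Step 8: thread A executes A1 (x = x). Shared: x=-11. PCs: A@1 B@3 C@4

Answer: x=-11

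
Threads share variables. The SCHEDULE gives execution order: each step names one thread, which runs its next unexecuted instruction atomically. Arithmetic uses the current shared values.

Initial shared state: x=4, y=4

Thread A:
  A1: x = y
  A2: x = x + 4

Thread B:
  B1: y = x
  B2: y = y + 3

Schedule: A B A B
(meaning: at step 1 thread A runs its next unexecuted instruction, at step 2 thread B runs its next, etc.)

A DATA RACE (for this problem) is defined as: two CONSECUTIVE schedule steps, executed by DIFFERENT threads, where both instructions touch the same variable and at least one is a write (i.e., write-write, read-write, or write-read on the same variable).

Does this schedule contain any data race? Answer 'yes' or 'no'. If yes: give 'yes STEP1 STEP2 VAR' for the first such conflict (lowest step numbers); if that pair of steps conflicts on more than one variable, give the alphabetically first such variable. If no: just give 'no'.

Steps 1,2: A(x = y) vs B(y = x). RACE on x (W-R), y (R-W). Multiple vars; alphabetically first is x.
Steps 2,3: B(y = x) vs A(x = x + 4). RACE on x (R-W).
Steps 3,4: A(r=x,w=x) vs B(r=y,w=y). No conflict.
First conflict at steps 1,2.

Answer: yes 1 2 x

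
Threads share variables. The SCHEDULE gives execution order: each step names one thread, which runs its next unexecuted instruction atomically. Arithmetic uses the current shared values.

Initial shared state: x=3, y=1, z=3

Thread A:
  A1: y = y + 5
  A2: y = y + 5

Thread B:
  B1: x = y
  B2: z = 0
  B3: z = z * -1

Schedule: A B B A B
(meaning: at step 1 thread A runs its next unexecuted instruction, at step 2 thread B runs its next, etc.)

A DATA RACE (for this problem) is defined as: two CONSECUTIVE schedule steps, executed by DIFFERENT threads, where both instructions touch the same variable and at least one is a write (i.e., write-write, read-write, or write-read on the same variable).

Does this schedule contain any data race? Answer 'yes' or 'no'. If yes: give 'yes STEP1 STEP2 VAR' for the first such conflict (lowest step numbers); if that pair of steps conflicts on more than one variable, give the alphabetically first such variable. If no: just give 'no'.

Answer: yes 1 2 y

Derivation:
Steps 1,2: A(y = y + 5) vs B(x = y). RACE on y (W-R).
Steps 2,3: same thread (B). No race.
Steps 3,4: B(r=-,w=z) vs A(r=y,w=y). No conflict.
Steps 4,5: A(r=y,w=y) vs B(r=z,w=z). No conflict.
First conflict at steps 1,2.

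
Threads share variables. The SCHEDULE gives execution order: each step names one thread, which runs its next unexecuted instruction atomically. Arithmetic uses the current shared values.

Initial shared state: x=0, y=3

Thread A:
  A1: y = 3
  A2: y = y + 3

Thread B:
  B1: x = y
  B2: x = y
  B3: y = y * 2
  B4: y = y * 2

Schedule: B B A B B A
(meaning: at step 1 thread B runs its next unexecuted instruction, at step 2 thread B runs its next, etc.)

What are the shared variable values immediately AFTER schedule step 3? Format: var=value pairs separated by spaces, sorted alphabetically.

Step 1: thread B executes B1 (x = y). Shared: x=3 y=3. PCs: A@0 B@1
Step 2: thread B executes B2 (x = y). Shared: x=3 y=3. PCs: A@0 B@2
Step 3: thread A executes A1 (y = 3). Shared: x=3 y=3. PCs: A@1 B@2

Answer: x=3 y=3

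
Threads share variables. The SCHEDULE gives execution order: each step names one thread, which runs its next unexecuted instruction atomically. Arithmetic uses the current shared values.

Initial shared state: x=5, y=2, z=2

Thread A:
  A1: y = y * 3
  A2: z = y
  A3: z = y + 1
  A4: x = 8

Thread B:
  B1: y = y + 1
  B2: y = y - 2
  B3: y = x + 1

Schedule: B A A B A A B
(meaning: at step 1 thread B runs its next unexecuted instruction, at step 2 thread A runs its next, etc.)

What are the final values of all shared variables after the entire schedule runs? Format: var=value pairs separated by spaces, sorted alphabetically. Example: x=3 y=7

Answer: x=8 y=9 z=8

Derivation:
Step 1: thread B executes B1 (y = y + 1). Shared: x=5 y=3 z=2. PCs: A@0 B@1
Step 2: thread A executes A1 (y = y * 3). Shared: x=5 y=9 z=2. PCs: A@1 B@1
Step 3: thread A executes A2 (z = y). Shared: x=5 y=9 z=9. PCs: A@2 B@1
Step 4: thread B executes B2 (y = y - 2). Shared: x=5 y=7 z=9. PCs: A@2 B@2
Step 5: thread A executes A3 (z = y + 1). Shared: x=5 y=7 z=8. PCs: A@3 B@2
Step 6: thread A executes A4 (x = 8). Shared: x=8 y=7 z=8. PCs: A@4 B@2
Step 7: thread B executes B3 (y = x + 1). Shared: x=8 y=9 z=8. PCs: A@4 B@3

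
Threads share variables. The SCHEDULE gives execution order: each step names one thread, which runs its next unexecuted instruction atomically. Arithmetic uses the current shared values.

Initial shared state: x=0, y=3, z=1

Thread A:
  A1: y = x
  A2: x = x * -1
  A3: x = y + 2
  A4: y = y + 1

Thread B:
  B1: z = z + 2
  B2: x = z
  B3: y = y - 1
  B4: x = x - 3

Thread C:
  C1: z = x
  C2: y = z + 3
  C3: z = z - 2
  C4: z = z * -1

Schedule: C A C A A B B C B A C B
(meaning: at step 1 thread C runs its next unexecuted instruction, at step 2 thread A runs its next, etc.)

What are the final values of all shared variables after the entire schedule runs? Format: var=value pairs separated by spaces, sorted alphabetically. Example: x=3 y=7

Step 1: thread C executes C1 (z = x). Shared: x=0 y=3 z=0. PCs: A@0 B@0 C@1
Step 2: thread A executes A1 (y = x). Shared: x=0 y=0 z=0. PCs: A@1 B@0 C@1
Step 3: thread C executes C2 (y = z + 3). Shared: x=0 y=3 z=0. PCs: A@1 B@0 C@2
Step 4: thread A executes A2 (x = x * -1). Shared: x=0 y=3 z=0. PCs: A@2 B@0 C@2
Step 5: thread A executes A3 (x = y + 2). Shared: x=5 y=3 z=0. PCs: A@3 B@0 C@2
Step 6: thread B executes B1 (z = z + 2). Shared: x=5 y=3 z=2. PCs: A@3 B@1 C@2
Step 7: thread B executes B2 (x = z). Shared: x=2 y=3 z=2. PCs: A@3 B@2 C@2
Step 8: thread C executes C3 (z = z - 2). Shared: x=2 y=3 z=0. PCs: A@3 B@2 C@3
Step 9: thread B executes B3 (y = y - 1). Shared: x=2 y=2 z=0. PCs: A@3 B@3 C@3
Step 10: thread A executes A4 (y = y + 1). Shared: x=2 y=3 z=0. PCs: A@4 B@3 C@3
Step 11: thread C executes C4 (z = z * -1). Shared: x=2 y=3 z=0. PCs: A@4 B@3 C@4
Step 12: thread B executes B4 (x = x - 3). Shared: x=-1 y=3 z=0. PCs: A@4 B@4 C@4

Answer: x=-1 y=3 z=0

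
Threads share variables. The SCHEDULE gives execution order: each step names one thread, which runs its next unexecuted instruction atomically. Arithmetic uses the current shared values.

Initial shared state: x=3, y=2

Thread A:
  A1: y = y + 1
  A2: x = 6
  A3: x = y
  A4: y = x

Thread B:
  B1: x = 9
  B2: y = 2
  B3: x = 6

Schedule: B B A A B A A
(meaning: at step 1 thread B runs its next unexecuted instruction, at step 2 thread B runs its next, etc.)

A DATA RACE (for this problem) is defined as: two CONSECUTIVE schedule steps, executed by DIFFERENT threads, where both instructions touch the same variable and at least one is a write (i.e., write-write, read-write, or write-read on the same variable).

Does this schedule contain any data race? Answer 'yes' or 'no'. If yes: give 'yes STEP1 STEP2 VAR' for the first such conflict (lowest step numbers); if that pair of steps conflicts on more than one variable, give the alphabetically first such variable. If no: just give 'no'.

Steps 1,2: same thread (B). No race.
Steps 2,3: B(y = 2) vs A(y = y + 1). RACE on y (W-W).
Steps 3,4: same thread (A). No race.
Steps 4,5: A(x = 6) vs B(x = 6). RACE on x (W-W).
Steps 5,6: B(x = 6) vs A(x = y). RACE on x (W-W).
Steps 6,7: same thread (A). No race.
First conflict at steps 2,3.

Answer: yes 2 3 y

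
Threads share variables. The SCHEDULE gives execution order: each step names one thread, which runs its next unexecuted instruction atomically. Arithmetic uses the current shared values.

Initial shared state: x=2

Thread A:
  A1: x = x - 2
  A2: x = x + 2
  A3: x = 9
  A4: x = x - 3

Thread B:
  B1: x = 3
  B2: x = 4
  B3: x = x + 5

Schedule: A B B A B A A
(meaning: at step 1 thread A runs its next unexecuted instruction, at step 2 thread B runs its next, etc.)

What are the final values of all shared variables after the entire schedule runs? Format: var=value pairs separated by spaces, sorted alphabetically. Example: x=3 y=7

Step 1: thread A executes A1 (x = x - 2). Shared: x=0. PCs: A@1 B@0
Step 2: thread B executes B1 (x = 3). Shared: x=3. PCs: A@1 B@1
Step 3: thread B executes B2 (x = 4). Shared: x=4. PCs: A@1 B@2
Step 4: thread A executes A2 (x = x + 2). Shared: x=6. PCs: A@2 B@2
Step 5: thread B executes B3 (x = x + 5). Shared: x=11. PCs: A@2 B@3
Step 6: thread A executes A3 (x = 9). Shared: x=9. PCs: A@3 B@3
Step 7: thread A executes A4 (x = x - 3). Shared: x=6. PCs: A@4 B@3

Answer: x=6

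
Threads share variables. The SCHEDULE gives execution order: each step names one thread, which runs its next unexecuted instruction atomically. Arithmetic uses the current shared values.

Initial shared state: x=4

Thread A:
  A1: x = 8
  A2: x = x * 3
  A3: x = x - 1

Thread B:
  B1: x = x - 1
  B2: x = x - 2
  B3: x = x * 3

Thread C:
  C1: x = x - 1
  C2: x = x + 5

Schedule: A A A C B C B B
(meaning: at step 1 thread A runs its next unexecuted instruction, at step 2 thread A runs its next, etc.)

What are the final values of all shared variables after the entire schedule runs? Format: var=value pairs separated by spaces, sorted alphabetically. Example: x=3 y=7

Answer: x=72

Derivation:
Step 1: thread A executes A1 (x = 8). Shared: x=8. PCs: A@1 B@0 C@0
Step 2: thread A executes A2 (x = x * 3). Shared: x=24. PCs: A@2 B@0 C@0
Step 3: thread A executes A3 (x = x - 1). Shared: x=23. PCs: A@3 B@0 C@0
Step 4: thread C executes C1 (x = x - 1). Shared: x=22. PCs: A@3 B@0 C@1
Step 5: thread B executes B1 (x = x - 1). Shared: x=21. PCs: A@3 B@1 C@1
Step 6: thread C executes C2 (x = x + 5). Shared: x=26. PCs: A@3 B@1 C@2
Step 7: thread B executes B2 (x = x - 2). Shared: x=24. PCs: A@3 B@2 C@2
Step 8: thread B executes B3 (x = x * 3). Shared: x=72. PCs: A@3 B@3 C@2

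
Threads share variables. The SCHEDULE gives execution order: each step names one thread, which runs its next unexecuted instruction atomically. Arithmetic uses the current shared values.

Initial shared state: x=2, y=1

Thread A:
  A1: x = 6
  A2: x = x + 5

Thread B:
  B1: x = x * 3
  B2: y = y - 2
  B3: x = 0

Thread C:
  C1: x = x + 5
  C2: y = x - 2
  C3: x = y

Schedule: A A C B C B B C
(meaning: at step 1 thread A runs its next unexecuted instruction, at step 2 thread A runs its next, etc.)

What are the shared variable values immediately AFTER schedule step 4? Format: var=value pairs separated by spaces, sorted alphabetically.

Answer: x=48 y=1

Derivation:
Step 1: thread A executes A1 (x = 6). Shared: x=6 y=1. PCs: A@1 B@0 C@0
Step 2: thread A executes A2 (x = x + 5). Shared: x=11 y=1. PCs: A@2 B@0 C@0
Step 3: thread C executes C1 (x = x + 5). Shared: x=16 y=1. PCs: A@2 B@0 C@1
Step 4: thread B executes B1 (x = x * 3). Shared: x=48 y=1. PCs: A@2 B@1 C@1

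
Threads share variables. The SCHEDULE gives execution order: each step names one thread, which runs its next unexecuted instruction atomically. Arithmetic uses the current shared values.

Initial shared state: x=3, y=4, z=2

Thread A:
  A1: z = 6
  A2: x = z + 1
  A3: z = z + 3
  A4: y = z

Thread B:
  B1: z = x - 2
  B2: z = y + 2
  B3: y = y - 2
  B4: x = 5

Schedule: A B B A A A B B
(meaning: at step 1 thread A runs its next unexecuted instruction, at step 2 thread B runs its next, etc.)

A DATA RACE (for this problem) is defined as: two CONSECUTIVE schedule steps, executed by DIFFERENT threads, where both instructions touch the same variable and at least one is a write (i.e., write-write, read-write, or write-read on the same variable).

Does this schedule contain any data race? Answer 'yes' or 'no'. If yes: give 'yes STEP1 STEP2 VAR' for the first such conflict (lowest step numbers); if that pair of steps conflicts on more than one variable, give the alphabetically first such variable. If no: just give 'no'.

Steps 1,2: A(z = 6) vs B(z = x - 2). RACE on z (W-W).
Steps 2,3: same thread (B). No race.
Steps 3,4: B(z = y + 2) vs A(x = z + 1). RACE on z (W-R).
Steps 4,5: same thread (A). No race.
Steps 5,6: same thread (A). No race.
Steps 6,7: A(y = z) vs B(y = y - 2). RACE on y (W-W).
Steps 7,8: same thread (B). No race.
First conflict at steps 1,2.

Answer: yes 1 2 z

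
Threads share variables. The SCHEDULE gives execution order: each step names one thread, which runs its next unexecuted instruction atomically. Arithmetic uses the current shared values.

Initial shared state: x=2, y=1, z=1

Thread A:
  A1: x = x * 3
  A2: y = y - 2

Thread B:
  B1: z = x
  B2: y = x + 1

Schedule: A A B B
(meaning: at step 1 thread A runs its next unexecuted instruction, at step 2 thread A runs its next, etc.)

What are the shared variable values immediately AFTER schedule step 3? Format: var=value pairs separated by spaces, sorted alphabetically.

Step 1: thread A executes A1 (x = x * 3). Shared: x=6 y=1 z=1. PCs: A@1 B@0
Step 2: thread A executes A2 (y = y - 2). Shared: x=6 y=-1 z=1. PCs: A@2 B@0
Step 3: thread B executes B1 (z = x). Shared: x=6 y=-1 z=6. PCs: A@2 B@1

Answer: x=6 y=-1 z=6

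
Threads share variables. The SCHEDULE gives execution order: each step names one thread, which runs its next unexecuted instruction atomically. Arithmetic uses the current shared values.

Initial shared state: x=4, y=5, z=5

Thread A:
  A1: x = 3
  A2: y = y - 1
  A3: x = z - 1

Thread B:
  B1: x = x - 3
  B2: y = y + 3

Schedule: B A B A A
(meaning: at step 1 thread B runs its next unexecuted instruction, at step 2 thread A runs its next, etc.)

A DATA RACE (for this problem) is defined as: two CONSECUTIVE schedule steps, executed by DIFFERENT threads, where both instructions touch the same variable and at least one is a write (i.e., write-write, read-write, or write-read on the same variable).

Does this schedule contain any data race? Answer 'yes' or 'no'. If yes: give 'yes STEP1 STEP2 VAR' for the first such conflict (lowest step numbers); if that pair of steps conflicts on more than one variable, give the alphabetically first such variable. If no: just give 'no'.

Steps 1,2: B(x = x - 3) vs A(x = 3). RACE on x (W-W).
Steps 2,3: A(r=-,w=x) vs B(r=y,w=y). No conflict.
Steps 3,4: B(y = y + 3) vs A(y = y - 1). RACE on y (W-W).
Steps 4,5: same thread (A). No race.
First conflict at steps 1,2.

Answer: yes 1 2 x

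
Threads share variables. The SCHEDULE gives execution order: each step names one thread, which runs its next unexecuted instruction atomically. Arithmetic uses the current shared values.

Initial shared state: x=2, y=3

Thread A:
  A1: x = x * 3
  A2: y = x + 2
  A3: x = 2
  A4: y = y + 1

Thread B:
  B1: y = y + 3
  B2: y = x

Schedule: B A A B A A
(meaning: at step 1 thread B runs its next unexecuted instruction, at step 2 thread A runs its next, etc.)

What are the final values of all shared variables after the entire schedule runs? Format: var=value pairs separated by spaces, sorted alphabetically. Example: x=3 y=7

Answer: x=2 y=7

Derivation:
Step 1: thread B executes B1 (y = y + 3). Shared: x=2 y=6. PCs: A@0 B@1
Step 2: thread A executes A1 (x = x * 3). Shared: x=6 y=6. PCs: A@1 B@1
Step 3: thread A executes A2 (y = x + 2). Shared: x=6 y=8. PCs: A@2 B@1
Step 4: thread B executes B2 (y = x). Shared: x=6 y=6. PCs: A@2 B@2
Step 5: thread A executes A3 (x = 2). Shared: x=2 y=6. PCs: A@3 B@2
Step 6: thread A executes A4 (y = y + 1). Shared: x=2 y=7. PCs: A@4 B@2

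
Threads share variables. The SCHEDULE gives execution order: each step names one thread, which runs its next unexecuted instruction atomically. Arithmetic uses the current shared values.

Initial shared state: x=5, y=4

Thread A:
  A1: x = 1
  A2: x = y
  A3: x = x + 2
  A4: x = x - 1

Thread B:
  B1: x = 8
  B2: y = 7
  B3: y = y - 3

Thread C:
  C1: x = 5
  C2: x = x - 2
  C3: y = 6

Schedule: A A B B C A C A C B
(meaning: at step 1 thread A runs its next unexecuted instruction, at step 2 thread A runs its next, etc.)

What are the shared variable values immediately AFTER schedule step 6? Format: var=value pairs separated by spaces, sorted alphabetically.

Step 1: thread A executes A1 (x = 1). Shared: x=1 y=4. PCs: A@1 B@0 C@0
Step 2: thread A executes A2 (x = y). Shared: x=4 y=4. PCs: A@2 B@0 C@0
Step 3: thread B executes B1 (x = 8). Shared: x=8 y=4. PCs: A@2 B@1 C@0
Step 4: thread B executes B2 (y = 7). Shared: x=8 y=7. PCs: A@2 B@2 C@0
Step 5: thread C executes C1 (x = 5). Shared: x=5 y=7. PCs: A@2 B@2 C@1
Step 6: thread A executes A3 (x = x + 2). Shared: x=7 y=7. PCs: A@3 B@2 C@1

Answer: x=7 y=7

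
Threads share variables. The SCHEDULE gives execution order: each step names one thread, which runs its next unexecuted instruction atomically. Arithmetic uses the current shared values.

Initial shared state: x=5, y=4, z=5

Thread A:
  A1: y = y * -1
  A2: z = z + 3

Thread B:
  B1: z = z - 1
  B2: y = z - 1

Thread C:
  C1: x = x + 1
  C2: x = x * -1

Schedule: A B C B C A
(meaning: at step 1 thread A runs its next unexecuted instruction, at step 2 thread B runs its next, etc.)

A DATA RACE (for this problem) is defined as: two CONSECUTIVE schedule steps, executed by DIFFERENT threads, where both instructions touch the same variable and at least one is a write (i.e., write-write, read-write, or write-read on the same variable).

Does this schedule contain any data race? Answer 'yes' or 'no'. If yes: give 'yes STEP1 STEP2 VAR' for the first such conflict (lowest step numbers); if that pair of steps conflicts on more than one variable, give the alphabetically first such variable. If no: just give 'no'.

Answer: no

Derivation:
Steps 1,2: A(r=y,w=y) vs B(r=z,w=z). No conflict.
Steps 2,3: B(r=z,w=z) vs C(r=x,w=x). No conflict.
Steps 3,4: C(r=x,w=x) vs B(r=z,w=y). No conflict.
Steps 4,5: B(r=z,w=y) vs C(r=x,w=x). No conflict.
Steps 5,6: C(r=x,w=x) vs A(r=z,w=z). No conflict.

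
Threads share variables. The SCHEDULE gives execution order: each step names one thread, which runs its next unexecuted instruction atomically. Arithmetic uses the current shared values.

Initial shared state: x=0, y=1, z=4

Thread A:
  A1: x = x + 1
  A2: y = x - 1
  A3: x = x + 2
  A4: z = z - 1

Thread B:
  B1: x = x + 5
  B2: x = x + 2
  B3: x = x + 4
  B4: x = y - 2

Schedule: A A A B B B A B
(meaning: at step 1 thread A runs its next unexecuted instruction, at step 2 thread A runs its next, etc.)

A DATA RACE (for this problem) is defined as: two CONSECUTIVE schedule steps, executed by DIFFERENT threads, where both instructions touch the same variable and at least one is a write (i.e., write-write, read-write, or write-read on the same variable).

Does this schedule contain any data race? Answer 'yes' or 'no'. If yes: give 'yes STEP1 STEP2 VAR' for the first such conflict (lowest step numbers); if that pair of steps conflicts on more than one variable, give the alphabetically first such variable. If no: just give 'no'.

Answer: yes 3 4 x

Derivation:
Steps 1,2: same thread (A). No race.
Steps 2,3: same thread (A). No race.
Steps 3,4: A(x = x + 2) vs B(x = x + 5). RACE on x (W-W).
Steps 4,5: same thread (B). No race.
Steps 5,6: same thread (B). No race.
Steps 6,7: B(r=x,w=x) vs A(r=z,w=z). No conflict.
Steps 7,8: A(r=z,w=z) vs B(r=y,w=x). No conflict.
First conflict at steps 3,4.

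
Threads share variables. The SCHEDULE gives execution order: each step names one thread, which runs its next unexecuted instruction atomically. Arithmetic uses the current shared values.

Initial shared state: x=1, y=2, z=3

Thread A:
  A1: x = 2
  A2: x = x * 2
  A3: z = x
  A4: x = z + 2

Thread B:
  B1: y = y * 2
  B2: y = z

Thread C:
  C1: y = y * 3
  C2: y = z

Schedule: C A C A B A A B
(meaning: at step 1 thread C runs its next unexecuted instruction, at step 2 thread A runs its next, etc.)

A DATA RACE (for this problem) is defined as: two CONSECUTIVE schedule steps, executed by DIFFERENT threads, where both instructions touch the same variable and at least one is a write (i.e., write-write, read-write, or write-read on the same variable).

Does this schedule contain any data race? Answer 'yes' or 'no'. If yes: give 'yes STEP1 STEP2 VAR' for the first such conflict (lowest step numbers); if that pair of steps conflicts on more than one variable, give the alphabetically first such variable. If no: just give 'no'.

Steps 1,2: C(r=y,w=y) vs A(r=-,w=x). No conflict.
Steps 2,3: A(r=-,w=x) vs C(r=z,w=y). No conflict.
Steps 3,4: C(r=z,w=y) vs A(r=x,w=x). No conflict.
Steps 4,5: A(r=x,w=x) vs B(r=y,w=y). No conflict.
Steps 5,6: B(r=y,w=y) vs A(r=x,w=z). No conflict.
Steps 6,7: same thread (A). No race.
Steps 7,8: A(r=z,w=x) vs B(r=z,w=y). No conflict.

Answer: no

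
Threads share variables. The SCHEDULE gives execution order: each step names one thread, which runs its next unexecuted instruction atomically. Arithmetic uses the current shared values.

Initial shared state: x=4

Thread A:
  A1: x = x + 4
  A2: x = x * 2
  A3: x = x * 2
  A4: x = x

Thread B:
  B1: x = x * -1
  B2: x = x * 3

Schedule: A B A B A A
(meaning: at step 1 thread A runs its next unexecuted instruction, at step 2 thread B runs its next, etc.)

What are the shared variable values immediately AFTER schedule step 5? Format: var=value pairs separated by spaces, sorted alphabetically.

Step 1: thread A executes A1 (x = x + 4). Shared: x=8. PCs: A@1 B@0
Step 2: thread B executes B1 (x = x * -1). Shared: x=-8. PCs: A@1 B@1
Step 3: thread A executes A2 (x = x * 2). Shared: x=-16. PCs: A@2 B@1
Step 4: thread B executes B2 (x = x * 3). Shared: x=-48. PCs: A@2 B@2
Step 5: thread A executes A3 (x = x * 2). Shared: x=-96. PCs: A@3 B@2

Answer: x=-96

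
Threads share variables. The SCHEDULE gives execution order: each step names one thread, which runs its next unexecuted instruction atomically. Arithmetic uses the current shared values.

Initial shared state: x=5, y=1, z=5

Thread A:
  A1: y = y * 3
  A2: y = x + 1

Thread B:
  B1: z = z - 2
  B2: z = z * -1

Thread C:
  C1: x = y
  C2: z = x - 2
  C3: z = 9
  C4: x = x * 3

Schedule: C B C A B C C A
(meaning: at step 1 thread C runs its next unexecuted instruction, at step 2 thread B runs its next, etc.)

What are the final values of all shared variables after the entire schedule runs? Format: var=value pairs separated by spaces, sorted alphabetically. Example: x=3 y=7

Answer: x=3 y=4 z=9

Derivation:
Step 1: thread C executes C1 (x = y). Shared: x=1 y=1 z=5. PCs: A@0 B@0 C@1
Step 2: thread B executes B1 (z = z - 2). Shared: x=1 y=1 z=3. PCs: A@0 B@1 C@1
Step 3: thread C executes C2 (z = x - 2). Shared: x=1 y=1 z=-1. PCs: A@0 B@1 C@2
Step 4: thread A executes A1 (y = y * 3). Shared: x=1 y=3 z=-1. PCs: A@1 B@1 C@2
Step 5: thread B executes B2 (z = z * -1). Shared: x=1 y=3 z=1. PCs: A@1 B@2 C@2
Step 6: thread C executes C3 (z = 9). Shared: x=1 y=3 z=9. PCs: A@1 B@2 C@3
Step 7: thread C executes C4 (x = x * 3). Shared: x=3 y=3 z=9. PCs: A@1 B@2 C@4
Step 8: thread A executes A2 (y = x + 1). Shared: x=3 y=4 z=9. PCs: A@2 B@2 C@4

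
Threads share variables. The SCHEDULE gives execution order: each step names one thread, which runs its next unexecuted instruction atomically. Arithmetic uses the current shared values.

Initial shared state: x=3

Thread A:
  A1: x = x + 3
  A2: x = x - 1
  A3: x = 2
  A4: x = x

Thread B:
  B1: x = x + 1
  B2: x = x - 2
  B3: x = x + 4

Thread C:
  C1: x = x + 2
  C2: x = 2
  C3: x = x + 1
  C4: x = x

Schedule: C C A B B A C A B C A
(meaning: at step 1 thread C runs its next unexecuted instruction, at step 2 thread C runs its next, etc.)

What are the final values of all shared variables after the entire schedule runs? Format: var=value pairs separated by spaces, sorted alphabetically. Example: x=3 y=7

Answer: x=6

Derivation:
Step 1: thread C executes C1 (x = x + 2). Shared: x=5. PCs: A@0 B@0 C@1
Step 2: thread C executes C2 (x = 2). Shared: x=2. PCs: A@0 B@0 C@2
Step 3: thread A executes A1 (x = x + 3). Shared: x=5. PCs: A@1 B@0 C@2
Step 4: thread B executes B1 (x = x + 1). Shared: x=6. PCs: A@1 B@1 C@2
Step 5: thread B executes B2 (x = x - 2). Shared: x=4. PCs: A@1 B@2 C@2
Step 6: thread A executes A2 (x = x - 1). Shared: x=3. PCs: A@2 B@2 C@2
Step 7: thread C executes C3 (x = x + 1). Shared: x=4. PCs: A@2 B@2 C@3
Step 8: thread A executes A3 (x = 2). Shared: x=2. PCs: A@3 B@2 C@3
Step 9: thread B executes B3 (x = x + 4). Shared: x=6. PCs: A@3 B@3 C@3
Step 10: thread C executes C4 (x = x). Shared: x=6. PCs: A@3 B@3 C@4
Step 11: thread A executes A4 (x = x). Shared: x=6. PCs: A@4 B@3 C@4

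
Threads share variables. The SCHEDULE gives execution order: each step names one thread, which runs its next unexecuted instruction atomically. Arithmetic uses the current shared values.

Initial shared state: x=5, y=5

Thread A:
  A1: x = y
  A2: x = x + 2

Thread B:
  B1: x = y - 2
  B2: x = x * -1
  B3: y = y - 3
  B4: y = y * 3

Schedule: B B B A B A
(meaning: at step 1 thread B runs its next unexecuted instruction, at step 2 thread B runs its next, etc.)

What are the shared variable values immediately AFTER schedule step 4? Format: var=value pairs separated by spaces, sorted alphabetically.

Step 1: thread B executes B1 (x = y - 2). Shared: x=3 y=5. PCs: A@0 B@1
Step 2: thread B executes B2 (x = x * -1). Shared: x=-3 y=5. PCs: A@0 B@2
Step 3: thread B executes B3 (y = y - 3). Shared: x=-3 y=2. PCs: A@0 B@3
Step 4: thread A executes A1 (x = y). Shared: x=2 y=2. PCs: A@1 B@3

Answer: x=2 y=2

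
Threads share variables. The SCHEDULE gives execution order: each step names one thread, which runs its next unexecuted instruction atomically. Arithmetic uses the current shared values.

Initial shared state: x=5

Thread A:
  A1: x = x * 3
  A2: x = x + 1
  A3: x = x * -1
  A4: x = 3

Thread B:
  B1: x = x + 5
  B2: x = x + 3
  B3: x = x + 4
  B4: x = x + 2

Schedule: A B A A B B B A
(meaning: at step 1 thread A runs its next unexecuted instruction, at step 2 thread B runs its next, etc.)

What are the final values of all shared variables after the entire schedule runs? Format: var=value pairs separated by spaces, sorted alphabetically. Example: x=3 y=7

Answer: x=3

Derivation:
Step 1: thread A executes A1 (x = x * 3). Shared: x=15. PCs: A@1 B@0
Step 2: thread B executes B1 (x = x + 5). Shared: x=20. PCs: A@1 B@1
Step 3: thread A executes A2 (x = x + 1). Shared: x=21. PCs: A@2 B@1
Step 4: thread A executes A3 (x = x * -1). Shared: x=-21. PCs: A@3 B@1
Step 5: thread B executes B2 (x = x + 3). Shared: x=-18. PCs: A@3 B@2
Step 6: thread B executes B3 (x = x + 4). Shared: x=-14. PCs: A@3 B@3
Step 7: thread B executes B4 (x = x + 2). Shared: x=-12. PCs: A@3 B@4
Step 8: thread A executes A4 (x = 3). Shared: x=3. PCs: A@4 B@4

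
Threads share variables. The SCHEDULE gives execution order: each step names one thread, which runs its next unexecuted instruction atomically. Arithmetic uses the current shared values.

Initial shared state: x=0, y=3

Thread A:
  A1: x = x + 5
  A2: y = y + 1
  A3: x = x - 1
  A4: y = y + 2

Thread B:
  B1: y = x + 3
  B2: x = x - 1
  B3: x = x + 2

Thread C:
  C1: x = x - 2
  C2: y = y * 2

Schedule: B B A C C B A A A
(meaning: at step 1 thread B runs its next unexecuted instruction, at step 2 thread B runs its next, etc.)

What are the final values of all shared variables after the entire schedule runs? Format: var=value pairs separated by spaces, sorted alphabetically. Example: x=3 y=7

Answer: x=3 y=9

Derivation:
Step 1: thread B executes B1 (y = x + 3). Shared: x=0 y=3. PCs: A@0 B@1 C@0
Step 2: thread B executes B2 (x = x - 1). Shared: x=-1 y=3. PCs: A@0 B@2 C@0
Step 3: thread A executes A1 (x = x + 5). Shared: x=4 y=3. PCs: A@1 B@2 C@0
Step 4: thread C executes C1 (x = x - 2). Shared: x=2 y=3. PCs: A@1 B@2 C@1
Step 5: thread C executes C2 (y = y * 2). Shared: x=2 y=6. PCs: A@1 B@2 C@2
Step 6: thread B executes B3 (x = x + 2). Shared: x=4 y=6. PCs: A@1 B@3 C@2
Step 7: thread A executes A2 (y = y + 1). Shared: x=4 y=7. PCs: A@2 B@3 C@2
Step 8: thread A executes A3 (x = x - 1). Shared: x=3 y=7. PCs: A@3 B@3 C@2
Step 9: thread A executes A4 (y = y + 2). Shared: x=3 y=9. PCs: A@4 B@3 C@2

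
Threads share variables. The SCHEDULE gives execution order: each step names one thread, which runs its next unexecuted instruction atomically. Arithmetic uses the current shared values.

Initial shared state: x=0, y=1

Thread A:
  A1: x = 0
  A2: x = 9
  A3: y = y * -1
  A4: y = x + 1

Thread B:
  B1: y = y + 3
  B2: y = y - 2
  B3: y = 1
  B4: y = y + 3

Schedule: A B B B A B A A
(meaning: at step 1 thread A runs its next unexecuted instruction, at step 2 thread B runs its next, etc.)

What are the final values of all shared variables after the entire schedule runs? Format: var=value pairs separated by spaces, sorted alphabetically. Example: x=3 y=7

Step 1: thread A executes A1 (x = 0). Shared: x=0 y=1. PCs: A@1 B@0
Step 2: thread B executes B1 (y = y + 3). Shared: x=0 y=4. PCs: A@1 B@1
Step 3: thread B executes B2 (y = y - 2). Shared: x=0 y=2. PCs: A@1 B@2
Step 4: thread B executes B3 (y = 1). Shared: x=0 y=1. PCs: A@1 B@3
Step 5: thread A executes A2 (x = 9). Shared: x=9 y=1. PCs: A@2 B@3
Step 6: thread B executes B4 (y = y + 3). Shared: x=9 y=4. PCs: A@2 B@4
Step 7: thread A executes A3 (y = y * -1). Shared: x=9 y=-4. PCs: A@3 B@4
Step 8: thread A executes A4 (y = x + 1). Shared: x=9 y=10. PCs: A@4 B@4

Answer: x=9 y=10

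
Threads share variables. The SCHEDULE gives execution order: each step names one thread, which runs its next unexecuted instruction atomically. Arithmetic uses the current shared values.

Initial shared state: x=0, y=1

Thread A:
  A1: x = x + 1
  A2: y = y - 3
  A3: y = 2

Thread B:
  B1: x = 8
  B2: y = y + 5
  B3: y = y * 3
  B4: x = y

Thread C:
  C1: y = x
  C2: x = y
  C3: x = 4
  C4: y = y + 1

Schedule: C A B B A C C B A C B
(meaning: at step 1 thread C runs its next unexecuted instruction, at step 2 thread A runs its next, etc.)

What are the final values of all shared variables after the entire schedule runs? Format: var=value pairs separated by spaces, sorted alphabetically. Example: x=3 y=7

Answer: x=3 y=3

Derivation:
Step 1: thread C executes C1 (y = x). Shared: x=0 y=0. PCs: A@0 B@0 C@1
Step 2: thread A executes A1 (x = x + 1). Shared: x=1 y=0. PCs: A@1 B@0 C@1
Step 3: thread B executes B1 (x = 8). Shared: x=8 y=0. PCs: A@1 B@1 C@1
Step 4: thread B executes B2 (y = y + 5). Shared: x=8 y=5. PCs: A@1 B@2 C@1
Step 5: thread A executes A2 (y = y - 3). Shared: x=8 y=2. PCs: A@2 B@2 C@1
Step 6: thread C executes C2 (x = y). Shared: x=2 y=2. PCs: A@2 B@2 C@2
Step 7: thread C executes C3 (x = 4). Shared: x=4 y=2. PCs: A@2 B@2 C@3
Step 8: thread B executes B3 (y = y * 3). Shared: x=4 y=6. PCs: A@2 B@3 C@3
Step 9: thread A executes A3 (y = 2). Shared: x=4 y=2. PCs: A@3 B@3 C@3
Step 10: thread C executes C4 (y = y + 1). Shared: x=4 y=3. PCs: A@3 B@3 C@4
Step 11: thread B executes B4 (x = y). Shared: x=3 y=3. PCs: A@3 B@4 C@4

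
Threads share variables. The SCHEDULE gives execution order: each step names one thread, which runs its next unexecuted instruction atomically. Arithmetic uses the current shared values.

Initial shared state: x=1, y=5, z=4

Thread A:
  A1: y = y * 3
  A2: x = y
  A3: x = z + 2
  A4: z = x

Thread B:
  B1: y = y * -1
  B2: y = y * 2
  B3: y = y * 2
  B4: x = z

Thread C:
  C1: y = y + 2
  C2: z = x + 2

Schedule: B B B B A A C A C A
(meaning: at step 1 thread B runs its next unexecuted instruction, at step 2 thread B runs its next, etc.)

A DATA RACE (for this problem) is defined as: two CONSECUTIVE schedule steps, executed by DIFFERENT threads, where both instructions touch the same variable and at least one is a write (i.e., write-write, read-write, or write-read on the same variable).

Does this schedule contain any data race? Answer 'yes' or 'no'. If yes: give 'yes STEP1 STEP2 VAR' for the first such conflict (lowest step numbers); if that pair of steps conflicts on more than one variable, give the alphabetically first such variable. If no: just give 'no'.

Answer: yes 6 7 y

Derivation:
Steps 1,2: same thread (B). No race.
Steps 2,3: same thread (B). No race.
Steps 3,4: same thread (B). No race.
Steps 4,5: B(r=z,w=x) vs A(r=y,w=y). No conflict.
Steps 5,6: same thread (A). No race.
Steps 6,7: A(x = y) vs C(y = y + 2). RACE on y (R-W).
Steps 7,8: C(r=y,w=y) vs A(r=z,w=x). No conflict.
Steps 8,9: A(x = z + 2) vs C(z = x + 2). RACE on x (W-R), z (R-W). Multiple vars; alphabetically first is x.
Steps 9,10: C(z = x + 2) vs A(z = x). RACE on z (W-W).
First conflict at steps 6,7.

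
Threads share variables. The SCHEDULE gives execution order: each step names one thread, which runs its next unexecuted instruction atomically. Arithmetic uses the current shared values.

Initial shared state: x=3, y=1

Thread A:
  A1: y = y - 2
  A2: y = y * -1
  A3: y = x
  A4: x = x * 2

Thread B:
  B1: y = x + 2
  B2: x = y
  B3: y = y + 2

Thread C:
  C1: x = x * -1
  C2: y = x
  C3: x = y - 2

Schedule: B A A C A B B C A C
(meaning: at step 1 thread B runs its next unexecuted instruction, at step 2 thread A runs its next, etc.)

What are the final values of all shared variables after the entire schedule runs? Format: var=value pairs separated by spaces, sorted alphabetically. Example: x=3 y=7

Answer: x=-5 y=-3

Derivation:
Step 1: thread B executes B1 (y = x + 2). Shared: x=3 y=5. PCs: A@0 B@1 C@0
Step 2: thread A executes A1 (y = y - 2). Shared: x=3 y=3. PCs: A@1 B@1 C@0
Step 3: thread A executes A2 (y = y * -1). Shared: x=3 y=-3. PCs: A@2 B@1 C@0
Step 4: thread C executes C1 (x = x * -1). Shared: x=-3 y=-3. PCs: A@2 B@1 C@1
Step 5: thread A executes A3 (y = x). Shared: x=-3 y=-3. PCs: A@3 B@1 C@1
Step 6: thread B executes B2 (x = y). Shared: x=-3 y=-3. PCs: A@3 B@2 C@1
Step 7: thread B executes B3 (y = y + 2). Shared: x=-3 y=-1. PCs: A@3 B@3 C@1
Step 8: thread C executes C2 (y = x). Shared: x=-3 y=-3. PCs: A@3 B@3 C@2
Step 9: thread A executes A4 (x = x * 2). Shared: x=-6 y=-3. PCs: A@4 B@3 C@2
Step 10: thread C executes C3 (x = y - 2). Shared: x=-5 y=-3. PCs: A@4 B@3 C@3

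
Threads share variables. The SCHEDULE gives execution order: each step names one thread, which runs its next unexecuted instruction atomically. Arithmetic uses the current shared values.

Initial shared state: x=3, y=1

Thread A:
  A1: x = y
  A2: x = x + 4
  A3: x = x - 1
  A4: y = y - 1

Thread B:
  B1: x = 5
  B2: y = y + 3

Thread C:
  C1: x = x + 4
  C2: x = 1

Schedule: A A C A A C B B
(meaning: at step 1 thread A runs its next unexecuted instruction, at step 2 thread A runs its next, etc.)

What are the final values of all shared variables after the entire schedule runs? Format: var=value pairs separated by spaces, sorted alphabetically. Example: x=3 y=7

Answer: x=5 y=3

Derivation:
Step 1: thread A executes A1 (x = y). Shared: x=1 y=1. PCs: A@1 B@0 C@0
Step 2: thread A executes A2 (x = x + 4). Shared: x=5 y=1. PCs: A@2 B@0 C@0
Step 3: thread C executes C1 (x = x + 4). Shared: x=9 y=1. PCs: A@2 B@0 C@1
Step 4: thread A executes A3 (x = x - 1). Shared: x=8 y=1. PCs: A@3 B@0 C@1
Step 5: thread A executes A4 (y = y - 1). Shared: x=8 y=0. PCs: A@4 B@0 C@1
Step 6: thread C executes C2 (x = 1). Shared: x=1 y=0. PCs: A@4 B@0 C@2
Step 7: thread B executes B1 (x = 5). Shared: x=5 y=0. PCs: A@4 B@1 C@2
Step 8: thread B executes B2 (y = y + 3). Shared: x=5 y=3. PCs: A@4 B@2 C@2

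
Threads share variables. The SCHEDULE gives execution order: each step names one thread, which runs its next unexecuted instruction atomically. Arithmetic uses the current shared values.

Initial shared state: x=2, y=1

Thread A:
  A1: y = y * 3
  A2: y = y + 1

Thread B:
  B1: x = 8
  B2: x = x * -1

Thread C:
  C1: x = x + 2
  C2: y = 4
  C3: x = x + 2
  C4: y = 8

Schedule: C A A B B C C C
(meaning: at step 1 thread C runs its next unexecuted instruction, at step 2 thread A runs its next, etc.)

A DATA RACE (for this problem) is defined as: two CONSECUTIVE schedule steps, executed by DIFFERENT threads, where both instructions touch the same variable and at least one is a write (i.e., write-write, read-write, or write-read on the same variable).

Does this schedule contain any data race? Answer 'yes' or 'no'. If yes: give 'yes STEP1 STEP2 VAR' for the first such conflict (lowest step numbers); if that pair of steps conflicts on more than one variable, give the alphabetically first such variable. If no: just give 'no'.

Answer: no

Derivation:
Steps 1,2: C(r=x,w=x) vs A(r=y,w=y). No conflict.
Steps 2,3: same thread (A). No race.
Steps 3,4: A(r=y,w=y) vs B(r=-,w=x). No conflict.
Steps 4,5: same thread (B). No race.
Steps 5,6: B(r=x,w=x) vs C(r=-,w=y). No conflict.
Steps 6,7: same thread (C). No race.
Steps 7,8: same thread (C). No race.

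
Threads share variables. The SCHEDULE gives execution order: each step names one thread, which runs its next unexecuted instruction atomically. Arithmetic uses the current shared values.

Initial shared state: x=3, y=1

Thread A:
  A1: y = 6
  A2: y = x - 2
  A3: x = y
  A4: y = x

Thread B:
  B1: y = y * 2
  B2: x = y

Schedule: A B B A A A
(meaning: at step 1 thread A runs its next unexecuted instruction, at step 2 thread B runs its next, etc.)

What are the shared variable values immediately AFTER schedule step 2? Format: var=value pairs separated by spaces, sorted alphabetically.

Step 1: thread A executes A1 (y = 6). Shared: x=3 y=6. PCs: A@1 B@0
Step 2: thread B executes B1 (y = y * 2). Shared: x=3 y=12. PCs: A@1 B@1

Answer: x=3 y=12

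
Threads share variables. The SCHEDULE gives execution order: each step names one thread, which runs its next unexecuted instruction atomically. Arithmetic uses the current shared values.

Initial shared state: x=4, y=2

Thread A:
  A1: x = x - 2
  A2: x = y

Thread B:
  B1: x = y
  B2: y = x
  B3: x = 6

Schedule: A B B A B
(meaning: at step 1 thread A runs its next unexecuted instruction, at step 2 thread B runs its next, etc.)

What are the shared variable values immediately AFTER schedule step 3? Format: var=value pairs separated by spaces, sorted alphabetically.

Step 1: thread A executes A1 (x = x - 2). Shared: x=2 y=2. PCs: A@1 B@0
Step 2: thread B executes B1 (x = y). Shared: x=2 y=2. PCs: A@1 B@1
Step 3: thread B executes B2 (y = x). Shared: x=2 y=2. PCs: A@1 B@2

Answer: x=2 y=2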